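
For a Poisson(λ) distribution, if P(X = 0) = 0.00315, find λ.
λ = 5.7604

For a Poisson(λ) distribution, the PMF at 0 is:
P(X = 0) = λ^0 e^(-λ) / 0! = e^(-λ)

Given P(X = 0) = 0.00315:
e^(-λ) = 0.00315
-λ = ln(0.00315)
λ = -ln(0.00315) = 5.7604

Verification: e^(-5.7604) = 0.00315 ✓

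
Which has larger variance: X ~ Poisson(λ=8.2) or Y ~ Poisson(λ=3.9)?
X has larger variance (8.2000 > 3.9000)

Compute the variance for each distribution:

X ~ Poisson(λ=8.2):
Var(X) = 8.2000

Y ~ Poisson(λ=3.9):
Var(Y) = 3.9000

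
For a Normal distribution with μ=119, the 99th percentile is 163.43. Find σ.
σ = 19.0986

For X ~ Normal(μ, σ), the p-th percentile satisfies x = μ + z_p × σ,
where z_p = Φ⁻¹(p) is the standard normal quantile.

Step 1: z_{0.99} = Φ⁻¹(0.99) = 2.3263

Step 2: Solve for σ:
163.43 = 119 + 2.3263 × σ
σ = (163.43 - 119) / 2.3263
σ = 44.43 / 2.3263
σ = 19.0986

Verification: μ + z × σ = 119 + 2.3263 × 19.0986 = 163.43 ✓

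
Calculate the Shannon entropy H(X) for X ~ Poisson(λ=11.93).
2.6511 nats

We have X ~ Poisson(λ=11.93).

The Shannon entropy measures the uncertainty or information content of the distribution.

For a Poisson distribution with λ=11.93:
H(X) = 2.6511 nats

(In bits, this would be 3.8248 bits.)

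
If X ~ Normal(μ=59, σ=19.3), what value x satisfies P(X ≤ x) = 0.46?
57.0616

We have X ~ Normal(μ=59, σ=19.3).

We want to find x such that P(X ≤ x) = 0.46.

This is the 46th percentile, which means 46% of values fall below this point.

Using the inverse CDF (quantile function):
x = F⁻¹(0.46) = 57.0616

Verification: P(X ≤ 57.0616) = 0.46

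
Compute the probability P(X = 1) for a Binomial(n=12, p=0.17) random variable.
0.262718

We have X ~ Binomial(n=12, p=0.17).

For a Binomial distribution, the PMF gives us the probability of each outcome.

Using the PMF formula:
P(X = 1) = 0.262718

Rounded to 4 decimal places: 0.2627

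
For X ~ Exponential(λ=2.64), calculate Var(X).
0.1435

We have X ~ Exponential(λ=2.64).

For an Exponential distribution with λ=2.64:
Var(X) = 0.1435

The variance measures the spread of the distribution around the mean.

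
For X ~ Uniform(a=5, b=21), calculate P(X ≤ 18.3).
0.831250

We have X ~ Uniform(a=5, b=21).

The CDF gives us P(X ≤ k).

Using the CDF:
P(X ≤ 18.3) = 0.831250

This means there's approximately a 83.1% chance that X is at most 18.3.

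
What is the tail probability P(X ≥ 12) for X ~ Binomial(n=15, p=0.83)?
0.757052

We have X ~ Binomial(n=15, p=0.83).

For discrete distributions, P(X ≥ 12) = 1 - P(X ≤ 11).

P(X ≤ 11) = 0.242948
P(X ≥ 12) = 1 - 0.242948 = 0.757052

So there's approximately a 75.7% chance that X is at least 12.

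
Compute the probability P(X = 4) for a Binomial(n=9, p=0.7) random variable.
0.073514

We have X ~ Binomial(n=9, p=0.7).

For a Binomial distribution, the PMF gives us the probability of each outcome.

Using the PMF formula:
P(X = 4) = 0.073514

Rounded to 4 decimal places: 0.0735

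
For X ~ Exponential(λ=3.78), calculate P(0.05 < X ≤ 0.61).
0.728107

We have X ~ Exponential(λ=3.78).

To find P(0.05 < X ≤ 0.61), we use:
P(0.05 < X ≤ 0.61) = P(X ≤ 0.61) - P(X ≤ 0.05)
                 = F(0.61) - F(0.05)
                 = 0.900321 - 0.172213
                 = 0.728107

So there's approximately a 72.8% chance that X falls in this range.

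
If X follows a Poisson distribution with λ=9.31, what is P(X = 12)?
0.080127

We have X ~ Poisson(λ=9.31).

For a Poisson distribution, the PMF gives us the probability of each outcome.

Using the PMF formula:
P(X = 12) = 0.080127

Rounded to 4 decimal places: 0.0801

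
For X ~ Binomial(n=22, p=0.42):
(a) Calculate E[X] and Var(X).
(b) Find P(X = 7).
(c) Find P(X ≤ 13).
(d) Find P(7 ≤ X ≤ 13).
(a) E[X] = 9.2400, Var(X) = 5.3592
(b) P(X = 7) = 0.111174
(c) P(X ≤ 13) = 0.966326
(d) P(7 ≤ X ≤ 13) = 0.849351

We have X ~ Binomial(n=22, p=0.42).

(a) Moments:
E[X] = 9.2400
Var(X) = 5.3592
σ = √Var(X) = 2.3150

(b) Point probability using PMF:
P(X = 7) = 0.111174

(c) Cumulative probability using CDF:
P(X ≤ 13) = F(13) = 0.966326

(d) Range probability:
P(7 ≤ X ≤ 13) = P(X ≤ 13) - P(X ≤ 6)
                   = F(13) - F(6)
                   = 0.966326 - 0.116975
                   = 0.849351

This means approximately 84.9% of outcomes fall in the interval [7, 13].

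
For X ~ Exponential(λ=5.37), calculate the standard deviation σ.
0.1862

We have X ~ Exponential(λ=5.37).

For an Exponential distribution with λ=5.37:
σ = √Var(X) = 0.1862

The standard deviation is the square root of the variance.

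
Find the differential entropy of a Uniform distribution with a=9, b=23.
2.6391 nats

We have X ~ Uniform(a=9, b=23).

The differential entropy measures the uncertainty or information content of the distribution.

For a Uniform distribution with a=9, b=23:
h(X) = 2.6391 nats

(In bits, this would be 3.8074 bits.)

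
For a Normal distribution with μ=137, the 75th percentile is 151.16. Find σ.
σ = 20.9936

For X ~ Normal(μ, σ), the p-th percentile satisfies x = μ + z_p × σ,
where z_p = Φ⁻¹(p) is the standard normal quantile.

Step 1: z_{0.75} = Φ⁻¹(0.75) = 0.6745

Step 2: Solve for σ:
151.16 = 137 + 0.6745 × σ
σ = (151.16 - 137) / 0.6745
σ = 14.16 / 0.6745
σ = 20.9936

Verification: μ + z × σ = 137 + 0.6745 × 20.9936 = 151.16 ✓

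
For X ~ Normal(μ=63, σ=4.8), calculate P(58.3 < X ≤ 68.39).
0.705515

We have X ~ Normal(μ=63, σ=4.8).

To find P(58.3 < X ≤ 68.39), we use:
P(58.3 < X ≤ 68.39) = P(X ≤ 68.39) - P(X ≤ 58.3)
                 = F(68.39) - F(58.3)
                 = 0.869264 - 0.163749
                 = 0.705515

So there's approximately a 70.6% chance that X falls in this range.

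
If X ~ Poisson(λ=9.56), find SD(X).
3.0919

We have X ~ Poisson(λ=9.56).

For a Poisson distribution with λ=9.56:
σ = √Var(X) = 3.0919

The standard deviation is the square root of the variance.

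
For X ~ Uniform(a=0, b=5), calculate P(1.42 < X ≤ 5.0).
0.716000

We have X ~ Uniform(a=0, b=5).

To find P(1.42 < X ≤ 5.0), we use:
P(1.42 < X ≤ 5.0) = P(X ≤ 5.0) - P(X ≤ 1.42)
                 = F(5.0) - F(1.42)
                 = 1.000000 - 0.284000
                 = 0.716000

So there's approximately a 71.6% chance that X falls in this range.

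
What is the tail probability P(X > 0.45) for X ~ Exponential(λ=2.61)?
0.308973

We have X ~ Exponential(λ=2.61).

P(X > 0.45) = 1 - P(X ≤ 0.45)
                = 1 - F(0.45)
                = 1 - 0.691027
                = 0.308973

So there's approximately a 30.9% chance that X exceeds 0.45.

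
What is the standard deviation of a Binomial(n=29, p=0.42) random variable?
2.6579

We have X ~ Binomial(n=29, p=0.42).

For a Binomial distribution with n=29, p=0.42:
σ = √Var(X) = 2.6579

The standard deviation is the square root of the variance.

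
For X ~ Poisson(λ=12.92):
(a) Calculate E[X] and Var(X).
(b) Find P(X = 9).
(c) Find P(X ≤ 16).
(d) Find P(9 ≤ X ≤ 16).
(a) E[X] = 12.9200, Var(X) = 12.9200
(b) P(X = 9) = 0.067688
(c) P(X ≤ 16) = 0.841191
(d) P(9 ≤ X ≤ 16) = 0.737718

We have X ~ Poisson(λ=12.92).

(a) Moments:
E[X] = 12.9200
Var(X) = 12.9200
σ = √Var(X) = 3.5944

(b) Point probability using PMF:
P(X = 9) = 0.067688

(c) Cumulative probability using CDF:
P(X ≤ 16) = F(16) = 0.841191

(d) Range probability:
P(9 ≤ X ≤ 16) = P(X ≤ 16) - P(X ≤ 8)
                   = F(16) - F(8)
                   = 0.841191 - 0.103473
                   = 0.737718

This means approximately 73.8% of outcomes fall in the interval [9, 16].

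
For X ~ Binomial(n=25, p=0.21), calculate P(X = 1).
0.018332

We have X ~ Binomial(n=25, p=0.21).

For a Binomial distribution, the PMF gives us the probability of each outcome.

Using the PMF formula:
P(X = 1) = 0.018332

Rounded to 4 decimal places: 0.0183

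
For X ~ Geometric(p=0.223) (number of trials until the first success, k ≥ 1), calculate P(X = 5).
0.081281

We have X ~ Geometric(p=0.223) (number of trials until the first success, k ≥ 1).

For a Geometric distribution, the PMF gives us the probability of each outcome.

Using the PMF formula:
P(X = 5) = 0.081281

Rounded to 4 decimal places: 0.0813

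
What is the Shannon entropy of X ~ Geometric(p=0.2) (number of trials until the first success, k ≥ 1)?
2.5020 nats

We have X ~ Geometric(p=0.2) (number of trials until the first success, k ≥ 1).

The Shannon entropy measures the uncertainty or information content of the distribution.

For a Geometric distribution with p=0.2 (number of trials until the first success, k ≥ 1):
H(X) = 2.5020 nats

(In bits, this would be 3.6096 bits.)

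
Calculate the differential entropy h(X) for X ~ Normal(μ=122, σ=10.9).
3.8077 nats

We have X ~ Normal(μ=122, σ=10.9).

The differential entropy measures the uncertainty or information content of the distribution.

For a Normal distribution with μ=122, σ=10.9:
h(X) = 3.8077 nats

(In bits, this would be 5.4934 bits.)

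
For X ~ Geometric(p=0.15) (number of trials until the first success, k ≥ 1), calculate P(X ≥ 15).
0.102770

We have X ~ Geometric(p=0.15) (number of trials until the first success, k ≥ 1).

For discrete distributions, P(X ≥ 15) = 1 - P(X ≤ 14).

P(X ≤ 14) = 0.897230
P(X ≥ 15) = 1 - 0.897230 = 0.102770

So there's approximately a 10.3% chance that X is at least 15.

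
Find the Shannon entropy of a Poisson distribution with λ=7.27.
2.3983 nats

We have X ~ Poisson(λ=7.27).

The Shannon entropy measures the uncertainty or information content of the distribution.

For a Poisson distribution with λ=7.27:
H(X) = 2.3983 nats

(In bits, this would be 3.4601 bits.)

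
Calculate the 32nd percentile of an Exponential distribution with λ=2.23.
0.1729

We have X ~ Exponential(λ=2.23).

We want to find x such that P(X ≤ x) = 0.32.

This is the 32nd percentile, which means 32% of values fall below this point.

Using the inverse CDF (quantile function):
x = F⁻¹(0.32) = 0.1729

Verification: P(X ≤ 0.1729) = 0.32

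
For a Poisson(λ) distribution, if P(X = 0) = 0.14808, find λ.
λ = 1.9100

For a Poisson(λ) distribution, the PMF at 0 is:
P(X = 0) = λ^0 e^(-λ) / 0! = e^(-λ)

Given P(X = 0) = 0.14808:
e^(-λ) = 0.14808
-λ = ln(0.14808)
λ = -ln(0.14808) = 1.9100

Verification: e^(-1.9100) = 0.14808 ✓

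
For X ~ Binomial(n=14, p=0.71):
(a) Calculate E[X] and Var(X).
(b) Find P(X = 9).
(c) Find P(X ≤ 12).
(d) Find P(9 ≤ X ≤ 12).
(a) E[X] = 9.9400, Var(X) = 2.8826
(b) P(X = 9) = 0.188269
(c) P(X ≤ 12) = 0.944425
(d) P(9 ≤ X ≤ 12) = 0.749503

We have X ~ Binomial(n=14, p=0.71).

(a) Moments:
E[X] = 9.9400
Var(X) = 2.8826
σ = √Var(X) = 1.6978

(b) Point probability using PMF:
P(X = 9) = 0.188269

(c) Cumulative probability using CDF:
P(X ≤ 12) = F(12) = 0.944425

(d) Range probability:
P(9 ≤ X ≤ 12) = P(X ≤ 12) - P(X ≤ 8)
                   = F(12) - F(8)
                   = 0.944425 - 0.194923
                   = 0.749503

This means approximately 75.0% of outcomes fall in the interval [9, 12].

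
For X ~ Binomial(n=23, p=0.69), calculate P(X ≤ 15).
0.422915

We have X ~ Binomial(n=23, p=0.69).

The CDF gives us P(X ≤ k).

Using the CDF:
P(X ≤ 15) = 0.422915

This means there's approximately a 42.3% chance that X is at most 15.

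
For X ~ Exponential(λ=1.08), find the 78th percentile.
1.4020

We have X ~ Exponential(λ=1.08).

We want to find x such that P(X ≤ x) = 0.78.

This is the 78th percentile, which means 78% of values fall below this point.

Using the inverse CDF (quantile function):
x = F⁻¹(0.78) = 1.4020

Verification: P(X ≤ 1.4020) = 0.78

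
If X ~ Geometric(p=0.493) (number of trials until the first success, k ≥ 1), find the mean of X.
2.0284

We have X ~ Geometric(p=0.493) (number of trials until the first success, k ≥ 1).

For a Geometric distribution with p=0.493 (number of trials until the first success, k ≥ 1):
E[X] = 2.0284

This is the expected (average) value of X.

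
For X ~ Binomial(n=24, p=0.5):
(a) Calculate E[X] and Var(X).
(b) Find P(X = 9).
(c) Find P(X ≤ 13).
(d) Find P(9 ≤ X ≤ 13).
(a) E[X] = 12.0000, Var(X) = 6.0000
(b) P(X = 9) = 0.077933
(c) P(X ≤ 13) = 0.729372
(d) P(9 ≤ X ≤ 13) = 0.653577

We have X ~ Binomial(n=24, p=0.5).

(a) Moments:
E[X] = 12.0000
Var(X) = 6.0000
σ = √Var(X) = 2.4495

(b) Point probability using PMF:
P(X = 9) = 0.077933

(c) Cumulative probability using CDF:
P(X ≤ 13) = F(13) = 0.729372

(d) Range probability:
P(9 ≤ X ≤ 13) = P(X ≤ 13) - P(X ≤ 8)
                   = F(13) - F(8)
                   = 0.729372 - 0.075795
                   = 0.653577

This means approximately 65.4% of outcomes fall in the interval [9, 13].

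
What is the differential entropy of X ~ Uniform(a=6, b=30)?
3.1781 nats

We have X ~ Uniform(a=6, b=30).

The differential entropy measures the uncertainty or information content of the distribution.

For a Uniform distribution with a=6, b=30:
h(X) = 3.1781 nats

(In bits, this would be 4.5850 bits.)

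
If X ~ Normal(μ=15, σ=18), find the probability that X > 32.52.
0.165194

We have X ~ Normal(μ=15, σ=18).

P(X > 32.52) = 1 - P(X ≤ 32.52)
                = 1 - F(32.52)
                = 1 - 0.834806
                = 0.165194

So there's approximately a 16.5% chance that X exceeds 32.52.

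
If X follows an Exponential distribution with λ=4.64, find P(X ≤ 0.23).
0.656030

We have X ~ Exponential(λ=4.64).

The CDF gives us P(X ≤ k).

Using the CDF:
P(X ≤ 0.23) = 0.656030

This means there's approximately a 65.6% chance that X is at most 0.23.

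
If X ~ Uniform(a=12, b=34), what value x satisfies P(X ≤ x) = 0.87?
31.1400

We have X ~ Uniform(a=12, b=34).

We want to find x such that P(X ≤ x) = 0.87.

This is the 87th percentile, which means 87% of values fall below this point.

Using the inverse CDF (quantile function):
x = F⁻¹(0.87) = 31.1400

Verification: P(X ≤ 31.1400) = 0.87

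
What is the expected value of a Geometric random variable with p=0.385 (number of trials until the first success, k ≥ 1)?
2.5974

We have X ~ Geometric(p=0.385) (number of trials until the first success, k ≥ 1).

For a Geometric distribution with p=0.385 (number of trials until the first success, k ≥ 1):
E[X] = 2.5974

This is the expected (average) value of X.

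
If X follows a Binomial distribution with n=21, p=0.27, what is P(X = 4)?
0.151011

We have X ~ Binomial(n=21, p=0.27).

For a Binomial distribution, the PMF gives us the probability of each outcome.

Using the PMF formula:
P(X = 4) = 0.151011

Rounded to 4 decimal places: 0.1510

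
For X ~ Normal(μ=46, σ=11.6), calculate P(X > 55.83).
0.198382

We have X ~ Normal(μ=46, σ=11.6).

P(X > 55.83) = 1 - P(X ≤ 55.83)
                = 1 - F(55.83)
                = 1 - 0.801618
                = 0.198382

So there's approximately a 19.8% chance that X exceeds 55.83.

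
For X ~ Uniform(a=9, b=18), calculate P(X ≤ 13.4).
0.488889

We have X ~ Uniform(a=9, b=18).

The CDF gives us P(X ≤ k).

Using the CDF:
P(X ≤ 13.4) = 0.488889

This means there's approximately a 48.9% chance that X is at most 13.4.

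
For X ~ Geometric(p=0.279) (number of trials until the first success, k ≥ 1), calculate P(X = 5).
0.075395

We have X ~ Geometric(p=0.279) (number of trials until the first success, k ≥ 1).

For a Geometric distribution, the PMF gives us the probability of each outcome.

Using the PMF formula:
P(X = 5) = 0.075395

Rounded to 4 decimal places: 0.0754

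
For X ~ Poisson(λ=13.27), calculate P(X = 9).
0.060672

We have X ~ Poisson(λ=13.27).

For a Poisson distribution, the PMF gives us the probability of each outcome.

Using the PMF formula:
P(X = 9) = 0.060672

Rounded to 4 decimal places: 0.0607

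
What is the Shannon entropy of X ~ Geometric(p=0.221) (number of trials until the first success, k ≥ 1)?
2.3899 nats

We have X ~ Geometric(p=0.221) (number of trials until the first success, k ≥ 1).

The Shannon entropy measures the uncertainty or information content of the distribution.

For a Geometric distribution with p=0.221 (number of trials until the first success, k ≥ 1):
H(X) = 2.3899 nats

(In bits, this would be 3.4479 bits.)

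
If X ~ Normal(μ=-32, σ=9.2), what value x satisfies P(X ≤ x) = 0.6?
-29.6692

We have X ~ Normal(μ=-32, σ=9.2).

We want to find x such that P(X ≤ x) = 0.6.

This is the 60th percentile, which means 60% of values fall below this point.

Using the inverse CDF (quantile function):
x = F⁻¹(0.6) = -29.6692

Verification: P(X ≤ -29.6692) = 0.6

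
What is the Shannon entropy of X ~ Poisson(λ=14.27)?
2.7420 nats

We have X ~ Poisson(λ=14.27).

The Shannon entropy measures the uncertainty or information content of the distribution.

For a Poisson distribution with λ=14.27:
H(X) = 2.7420 nats

(In bits, this would be 3.9558 bits.)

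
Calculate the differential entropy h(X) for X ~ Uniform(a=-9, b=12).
3.0445 nats

We have X ~ Uniform(a=-9, b=12).

The differential entropy measures the uncertainty or information content of the distribution.

For a Uniform distribution with a=-9, b=12:
h(X) = 3.0445 nats

(In bits, this would be 4.3923 bits.)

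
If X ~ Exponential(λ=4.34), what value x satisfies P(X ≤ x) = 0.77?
0.3386

We have X ~ Exponential(λ=4.34).

We want to find x such that P(X ≤ x) = 0.77.

This is the 77th percentile, which means 77% of values fall below this point.

Using the inverse CDF (quantile function):
x = F⁻¹(0.77) = 0.3386

Verification: P(X ≤ 0.3386) = 0.77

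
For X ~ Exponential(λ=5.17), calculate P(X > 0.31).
0.201352

We have X ~ Exponential(λ=5.17).

P(X > 0.31) = 1 - P(X ≤ 0.31)
                = 1 - F(0.31)
                = 1 - 0.798648
                = 0.201352

So there's approximately a 20.1% chance that X exceeds 0.31.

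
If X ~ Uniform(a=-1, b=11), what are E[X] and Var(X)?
E[X] = 5.0000, Var(X) = 12.0000

We have X ~ Uniform(a=-1, b=11).

For a Uniform distribution with a=-1, b=11:

Expected value:
E[X] = 5.0000

Variance:
Var(X) = 12.0000

Standard deviation:
σ = √Var(X) = 3.4641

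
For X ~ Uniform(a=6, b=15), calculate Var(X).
6.7500

We have X ~ Uniform(a=6, b=15).

For a Uniform distribution with a=6, b=15:
Var(X) = 6.7500

The variance measures the spread of the distribution around the mean.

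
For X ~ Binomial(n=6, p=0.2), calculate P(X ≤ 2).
0.901120

We have X ~ Binomial(n=6, p=0.2).

The CDF gives us P(X ≤ k).

Using the CDF:
P(X ≤ 2) = 0.901120

This means there's approximately a 90.1% chance that X is at most 2.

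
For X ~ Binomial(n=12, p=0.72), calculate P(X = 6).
0.062032

We have X ~ Binomial(n=12, p=0.72).

For a Binomial distribution, the PMF gives us the probability of each outcome.

Using the PMF formula:
P(X = 6) = 0.062032

Rounded to 4 decimal places: 0.0620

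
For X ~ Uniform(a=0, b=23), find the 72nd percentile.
16.5600

We have X ~ Uniform(a=0, b=23).

We want to find x such that P(X ≤ x) = 0.72.

This is the 72nd percentile, which means 72% of values fall below this point.

Using the inverse CDF (quantile function):
x = F⁻¹(0.72) = 16.5600

Verification: P(X ≤ 16.5600) = 0.72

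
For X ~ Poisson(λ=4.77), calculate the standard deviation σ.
2.1840

We have X ~ Poisson(λ=4.77).

For a Poisson distribution with λ=4.77:
σ = √Var(X) = 2.1840

The standard deviation is the square root of the variance.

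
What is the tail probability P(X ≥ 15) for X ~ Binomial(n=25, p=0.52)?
0.275145

We have X ~ Binomial(n=25, p=0.52).

For discrete distributions, P(X ≥ 15) = 1 - P(X ≤ 14).

P(X ≤ 14) = 0.724855
P(X ≥ 15) = 1 - 0.724855 = 0.275145

So there's approximately a 27.5% chance that X is at least 15.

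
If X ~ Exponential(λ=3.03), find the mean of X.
0.3300

We have X ~ Exponential(λ=3.03).

For an Exponential distribution with λ=3.03:
E[X] = 0.3300

This is the expected (average) value of X.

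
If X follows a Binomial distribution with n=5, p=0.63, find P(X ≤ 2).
0.267012

We have X ~ Binomial(n=5, p=0.63).

The CDF gives us P(X ≤ k).

Using the CDF:
P(X ≤ 2) = 0.267012

This means there's approximately a 26.7% chance that X is at most 2.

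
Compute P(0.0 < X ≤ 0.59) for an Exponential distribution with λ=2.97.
0.826625

We have X ~ Exponential(λ=2.97).

To find P(0.0 < X ≤ 0.59), we use:
P(0.0 < X ≤ 0.59) = P(X ≤ 0.59) - P(X ≤ 0.0)
                 = F(0.59) - F(0.0)
                 = 0.826625 - 0.000000
                 = 0.826625

So there's approximately a 82.7% chance that X falls in this range.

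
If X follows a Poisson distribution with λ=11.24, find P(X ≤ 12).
0.662170

We have X ~ Poisson(λ=11.24).

The CDF gives us P(X ≤ k).

Using the CDF:
P(X ≤ 12) = 0.662170

This means there's approximately a 66.2% chance that X is at most 12.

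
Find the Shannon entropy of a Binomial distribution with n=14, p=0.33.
1.9794 nats

We have X ~ Binomial(n=14, p=0.33).

The Shannon entropy measures the uncertainty or information content of the distribution.

For a Binomial distribution with n=14, p=0.33:
H(X) = 1.9794 nats

(In bits, this would be 2.8557 bits.)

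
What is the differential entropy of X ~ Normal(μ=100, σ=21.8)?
4.5008 nats

We have X ~ Normal(μ=100, σ=21.8).

The differential entropy measures the uncertainty or information content of the distribution.

For a Normal distribution with μ=100, σ=21.8:
h(X) = 4.5008 nats

(In bits, this would be 6.4934 bits.)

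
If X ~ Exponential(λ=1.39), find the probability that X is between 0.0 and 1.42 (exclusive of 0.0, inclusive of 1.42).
0.861072

We have X ~ Exponential(λ=1.39).

To find P(0.0 < X ≤ 1.42), we use:
P(0.0 < X ≤ 1.42) = P(X ≤ 1.42) - P(X ≤ 0.0)
                 = F(1.42) - F(0.0)
                 = 0.861072 - 0.000000
                 = 0.861072

So there's approximately a 86.1% chance that X falls in this range.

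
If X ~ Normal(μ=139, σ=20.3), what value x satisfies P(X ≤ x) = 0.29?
127.7663

We have X ~ Normal(μ=139, σ=20.3).

We want to find x such that P(X ≤ x) = 0.29.

This is the 29th percentile, which means 29% of values fall below this point.

Using the inverse CDF (quantile function):
x = F⁻¹(0.29) = 127.7663

Verification: P(X ≤ 127.7663) = 0.29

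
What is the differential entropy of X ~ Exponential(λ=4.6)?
-0.5261 nats

We have X ~ Exponential(λ=4.6).

The differential entropy measures the uncertainty or information content of the distribution.

For an Exponential distribution with λ=4.6:
h(X) = -0.5261 nats

(In bits, this would be -0.7589 bits.)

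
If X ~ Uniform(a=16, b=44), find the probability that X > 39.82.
0.149286

We have X ~ Uniform(a=16, b=44).

P(X > 39.82) = 1 - P(X ≤ 39.82)
                = 1 - F(39.82)
                = 1 - 0.850714
                = 0.149286

So there's approximately a 14.9% chance that X exceeds 39.82.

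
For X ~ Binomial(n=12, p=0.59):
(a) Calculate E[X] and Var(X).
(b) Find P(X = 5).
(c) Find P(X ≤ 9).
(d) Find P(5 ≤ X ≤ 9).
(a) E[X] = 7.0800, Var(X) = 2.9028
(b) P(X = 5) = 0.110274
(c) P(X ≤ 9) = 0.926678
(d) P(5 ≤ X ≤ 9) = 0.860495

We have X ~ Binomial(n=12, p=0.59).

(a) Moments:
E[X] = 7.0800
Var(X) = 2.9028
σ = √Var(X) = 1.7038

(b) Point probability using PMF:
P(X = 5) = 0.110274

(c) Cumulative probability using CDF:
P(X ≤ 9) = F(9) = 0.926678

(d) Range probability:
P(5 ≤ X ≤ 9) = P(X ≤ 9) - P(X ≤ 4)
                   = F(9) - F(4)
                   = 0.926678 - 0.066183
                   = 0.860495

This means approximately 86.0% of outcomes fall in the interval [5, 9].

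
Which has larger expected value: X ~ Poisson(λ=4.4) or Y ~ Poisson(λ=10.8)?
Y has larger mean (10.8000 > 4.4000)

Compute the expected value for each distribution:

X ~ Poisson(λ=4.4):
E[X] = 4.4000

Y ~ Poisson(λ=10.8):
E[Y] = 10.8000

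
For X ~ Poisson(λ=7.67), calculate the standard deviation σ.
2.7695

We have X ~ Poisson(λ=7.67).

For a Poisson distribution with λ=7.67:
σ = √Var(X) = 2.7695

The standard deviation is the square root of the variance.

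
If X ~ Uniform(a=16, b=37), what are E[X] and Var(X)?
E[X] = 26.5000, Var(X) = 36.7500

We have X ~ Uniform(a=16, b=37).

For a Uniform distribution with a=16, b=37:

Expected value:
E[X] = 26.5000

Variance:
Var(X) = 36.7500

Standard deviation:
σ = √Var(X) = 6.0622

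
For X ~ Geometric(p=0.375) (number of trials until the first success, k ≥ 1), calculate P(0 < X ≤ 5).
0.904633

We have X ~ Geometric(p=0.375) (number of trials until the first success, k ≥ 1).

To find P(0 < X ≤ 5), we use:
P(0 < X ≤ 5) = P(X ≤ 5) - P(X ≤ 0)
                 = F(5) - F(0)
                 = 0.904633 - 0.000000
                 = 0.904633

So there's approximately a 90.5% chance that X falls in this range.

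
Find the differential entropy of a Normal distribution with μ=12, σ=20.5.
4.4394 nats

We have X ~ Normal(μ=12, σ=20.5).

The differential entropy measures the uncertainty or information content of the distribution.

For a Normal distribution with μ=12, σ=20.5:
h(X) = 4.4394 nats

(In bits, this would be 6.4046 bits.)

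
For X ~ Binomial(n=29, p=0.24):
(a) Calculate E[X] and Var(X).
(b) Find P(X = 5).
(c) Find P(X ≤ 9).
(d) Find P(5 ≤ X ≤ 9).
(a) E[X] = 6.9600, Var(X) = 5.2896
(b) P(X = 5) = 0.130387
(c) P(X ≤ 9) = 0.864250
(d) P(5 ≤ X ≤ 9) = 0.723734

We have X ~ Binomial(n=29, p=0.24).

(a) Moments:
E[X] = 6.9600
Var(X) = 5.2896
σ = √Var(X) = 2.2999

(b) Point probability using PMF:
P(X = 5) = 0.130387

(c) Cumulative probability using CDF:
P(X ≤ 9) = F(9) = 0.864250

(d) Range probability:
P(5 ≤ X ≤ 9) = P(X ≤ 9) - P(X ≤ 4)
                   = F(9) - F(4)
                   = 0.864250 - 0.140516
                   = 0.723734

This means approximately 72.4% of outcomes fall in the interval [5, 9].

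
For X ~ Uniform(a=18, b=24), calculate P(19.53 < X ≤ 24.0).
0.745000

We have X ~ Uniform(a=18, b=24).

To find P(19.53 < X ≤ 24.0), we use:
P(19.53 < X ≤ 24.0) = P(X ≤ 24.0) - P(X ≤ 19.53)
                 = F(24.0) - F(19.53)
                 = 1.000000 - 0.255000
                 = 0.745000

So there's approximately a 74.5% chance that X falls in this range.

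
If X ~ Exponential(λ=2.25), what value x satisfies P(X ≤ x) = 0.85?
0.8432

We have X ~ Exponential(λ=2.25).

We want to find x such that P(X ≤ x) = 0.85.

This is the 85th percentile, which means 85% of values fall below this point.

Using the inverse CDF (quantile function):
x = F⁻¹(0.85) = 0.8432

Verification: P(X ≤ 0.8432) = 0.85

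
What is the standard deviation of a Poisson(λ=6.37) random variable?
2.5239

We have X ~ Poisson(λ=6.37).

For a Poisson distribution with λ=6.37:
σ = √Var(X) = 2.5239

The standard deviation is the square root of the variance.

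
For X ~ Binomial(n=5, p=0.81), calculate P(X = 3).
0.191850

We have X ~ Binomial(n=5, p=0.81).

For a Binomial distribution, the PMF gives us the probability of each outcome.

Using the PMF formula:
P(X = 3) = 0.191850

Rounded to 4 decimal places: 0.1919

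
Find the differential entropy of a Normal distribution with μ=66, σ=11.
3.8168 nats

We have X ~ Normal(μ=66, σ=11).

The differential entropy measures the uncertainty or information content of the distribution.

For a Normal distribution with μ=66, σ=11:
h(X) = 3.8168 nats

(In bits, this would be 5.5065 bits.)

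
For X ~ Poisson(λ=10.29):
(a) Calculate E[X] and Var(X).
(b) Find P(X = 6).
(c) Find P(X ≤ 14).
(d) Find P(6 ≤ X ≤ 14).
(a) E[X] = 10.2900, Var(X) = 10.2900
(b) P(X = 6) = 0.056011
(c) P(X ≤ 14) = 0.900560
(d) P(6 ≤ X ≤ 14) = 0.843681

We have X ~ Poisson(λ=10.29).

(a) Moments:
E[X] = 10.2900
Var(X) = 10.2900
σ = √Var(X) = 3.2078

(b) Point probability using PMF:
P(X = 6) = 0.056011

(c) Cumulative probability using CDF:
P(X ≤ 14) = F(14) = 0.900560

(d) Range probability:
P(6 ≤ X ≤ 14) = P(X ≤ 14) - P(X ≤ 5)
                   = F(14) - F(5)
                   = 0.900560 - 0.056879
                   = 0.843681

This means approximately 84.4% of outcomes fall in the interval [6, 14].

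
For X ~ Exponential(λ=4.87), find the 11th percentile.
0.0239

We have X ~ Exponential(λ=4.87).

We want to find x such that P(X ≤ x) = 0.11.

This is the 11th percentile, which means 11% of values fall below this point.

Using the inverse CDF (quantile function):
x = F⁻¹(0.11) = 0.0239

Verification: P(X ≤ 0.0239) = 0.11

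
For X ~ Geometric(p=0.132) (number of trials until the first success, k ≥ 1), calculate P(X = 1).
0.132000

We have X ~ Geometric(p=0.132) (number of trials until the first success, k ≥ 1).

For a Geometric distribution, the PMF gives us the probability of each outcome.

Using the PMF formula:
P(X = 1) = 0.132000

Rounded to 4 decimal places: 0.1320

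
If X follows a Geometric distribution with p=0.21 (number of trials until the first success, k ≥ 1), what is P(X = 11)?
0.019883

We have X ~ Geometric(p=0.21) (number of trials until the first success, k ≥ 1).

For a Geometric distribution, the PMF gives us the probability of each outcome.

Using the PMF formula:
P(X = 11) = 0.019883

Rounded to 4 decimal places: 0.0199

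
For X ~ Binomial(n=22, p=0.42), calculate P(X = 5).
0.032737

We have X ~ Binomial(n=22, p=0.42).

For a Binomial distribution, the PMF gives us the probability of each outcome.

Using the PMF formula:
P(X = 5) = 0.032737

Rounded to 4 decimal places: 0.0327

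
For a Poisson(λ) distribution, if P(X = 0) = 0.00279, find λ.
λ = 5.8817

For a Poisson(λ) distribution, the PMF at 0 is:
P(X = 0) = λ^0 e^(-λ) / 0! = e^(-λ)

Given P(X = 0) = 0.00279:
e^(-λ) = 0.00279
-λ = ln(0.00279)
λ = -ln(0.00279) = 5.8817

Verification: e^(-5.8817) = 0.00279 ✓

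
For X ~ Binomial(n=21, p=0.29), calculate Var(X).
4.3239

We have X ~ Binomial(n=21, p=0.29).

For a Binomial distribution with n=21, p=0.29:
Var(X) = 4.3239

The variance measures the spread of the distribution around the mean.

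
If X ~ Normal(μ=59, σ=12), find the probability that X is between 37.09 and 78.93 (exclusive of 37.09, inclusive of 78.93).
0.917689

We have X ~ Normal(μ=59, σ=12).

To find P(37.09 < X ≤ 78.93), we use:
P(37.09 < X ≤ 78.93) = P(X ≤ 78.93) - P(X ≤ 37.09)
                 = F(78.93) - F(37.09)
                 = 0.951627 - 0.033938
                 = 0.917689

So there's approximately a 91.8% chance that X falls in this range.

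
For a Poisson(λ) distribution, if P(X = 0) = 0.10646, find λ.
λ = 2.2400

For a Poisson(λ) distribution, the PMF at 0 is:
P(X = 0) = λ^0 e^(-λ) / 0! = e^(-λ)

Given P(X = 0) = 0.10646:
e^(-λ) = 0.10646
-λ = ln(0.10646)
λ = -ln(0.10646) = 2.2400

Verification: e^(-2.2400) = 0.10646 ✓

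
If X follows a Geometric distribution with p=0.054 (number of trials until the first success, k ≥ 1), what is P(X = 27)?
0.012752

We have X ~ Geometric(p=0.054) (number of trials until the first success, k ≥ 1).

For a Geometric distribution, the PMF gives us the probability of each outcome.

Using the PMF formula:
P(X = 27) = 0.012752

Rounded to 4 decimal places: 0.0128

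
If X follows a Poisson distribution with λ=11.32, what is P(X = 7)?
0.057317

We have X ~ Poisson(λ=11.32).

For a Poisson distribution, the PMF gives us the probability of each outcome.

Using the PMF formula:
P(X = 7) = 0.057317

Rounded to 4 decimal places: 0.0573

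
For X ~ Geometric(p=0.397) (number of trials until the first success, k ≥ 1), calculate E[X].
2.5189

We have X ~ Geometric(p=0.397) (number of trials until the first success, k ≥ 1).

For a Geometric distribution with p=0.397 (number of trials until the first success, k ≥ 1):
E[X] = 2.5189

This is the expected (average) value of X.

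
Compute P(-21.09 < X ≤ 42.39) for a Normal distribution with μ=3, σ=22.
0.826551

We have X ~ Normal(μ=3, σ=22).

To find P(-21.09 < X ≤ 42.39), we use:
P(-21.09 < X ≤ 42.39) = P(X ≤ 42.39) - P(X ≤ -21.09)
                 = F(42.39) - F(-21.09)
                 = 0.963310 - 0.136758
                 = 0.826551

So there's approximately a 82.7% chance that X falls in this range.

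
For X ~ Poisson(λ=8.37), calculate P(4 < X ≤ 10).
0.697225

We have X ~ Poisson(λ=8.37).

To find P(4 < X ≤ 10), we use:
P(4 < X ≤ 10) = P(X ≤ 10) - P(X ≤ 4)
                 = F(10) - F(4)
                 = 0.777544 - 0.080319
                 = 0.697225

So there's approximately a 69.7% chance that X falls in this range.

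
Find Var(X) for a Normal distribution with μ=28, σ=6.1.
37.2100

We have X ~ Normal(μ=28, σ=6.1).

For a Normal distribution with μ=28, σ=6.1:
Var(X) = 37.2100

The variance measures the spread of the distribution around the mean.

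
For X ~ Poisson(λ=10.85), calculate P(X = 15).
0.050449

We have X ~ Poisson(λ=10.85).

For a Poisson distribution, the PMF gives us the probability of each outcome.

Using the PMF formula:
P(X = 15) = 0.050449

Rounded to 4 decimal places: 0.0504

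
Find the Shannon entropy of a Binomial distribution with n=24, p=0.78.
2.1190 nats

We have X ~ Binomial(n=24, p=0.78).

The Shannon entropy measures the uncertainty or information content of the distribution.

For a Binomial distribution with n=24, p=0.78:
H(X) = 2.1190 nats

(In bits, this would be 3.0571 bits.)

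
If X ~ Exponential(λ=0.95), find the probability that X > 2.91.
0.063008

We have X ~ Exponential(λ=0.95).

P(X > 2.91) = 1 - P(X ≤ 2.91)
                = 1 - F(2.91)
                = 1 - 0.936992
                = 0.063008

So there's approximately a 6.3% chance that X exceeds 2.91.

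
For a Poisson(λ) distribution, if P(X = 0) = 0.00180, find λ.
λ = 6.3200

For a Poisson(λ) distribution, the PMF at 0 is:
P(X = 0) = λ^0 e^(-λ) / 0! = e^(-λ)

Given P(X = 0) = 0.00180:
e^(-λ) = 0.00180
-λ = ln(0.00180)
λ = -ln(0.00180) = 6.3200

Verification: e^(-6.3200) = 0.00180 ✓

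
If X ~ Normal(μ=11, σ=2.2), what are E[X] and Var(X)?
E[X] = 11.0000, Var(X) = 4.8400

We have X ~ Normal(μ=11, σ=2.2).

For a Normal distribution with μ=11, σ=2.2:

Expected value:
E[X] = 11.0000

Variance:
Var(X) = 4.8400

Standard deviation:
σ = √Var(X) = 2.2000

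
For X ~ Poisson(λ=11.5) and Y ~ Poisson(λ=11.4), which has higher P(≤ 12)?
Y has higher probability (P(Y ≤ 12) = 0.6442 > P(X ≤ 12) = 0.6329)

Compute P(≤ 12) for each distribution:

X ~ Poisson(λ=11.5):
P(X ≤ 12) = 0.6329

Y ~ Poisson(λ=11.4):
P(Y ≤ 12) = 0.6442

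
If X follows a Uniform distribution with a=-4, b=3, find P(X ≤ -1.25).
0.392857

We have X ~ Uniform(a=-4, b=3).

The CDF gives us P(X ≤ k).

Using the CDF:
P(X ≤ -1.25) = 0.392857

This means there's approximately a 39.3% chance that X is at most -1.25.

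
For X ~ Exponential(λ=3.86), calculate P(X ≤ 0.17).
0.481181

We have X ~ Exponential(λ=3.86).

The CDF gives us P(X ≤ k).

Using the CDF:
P(X ≤ 0.17) = 0.481181

This means there's approximately a 48.1% chance that X is at most 0.17.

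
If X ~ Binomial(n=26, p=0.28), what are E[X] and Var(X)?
E[X] = 7.2800, Var(X) = 5.2416

We have X ~ Binomial(n=26, p=0.28).

For a Binomial distribution with n=26, p=0.28:

Expected value:
E[X] = 7.2800

Variance:
Var(X) = 5.2416

Standard deviation:
σ = √Var(X) = 2.2895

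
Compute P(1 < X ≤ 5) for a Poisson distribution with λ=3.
0.716934

We have X ~ Poisson(λ=3).

To find P(1 < X ≤ 5), we use:
P(1 < X ≤ 5) = P(X ≤ 5) - P(X ≤ 1)
                 = F(5) - F(1)
                 = 0.916082 - 0.199148
                 = 0.716934

So there's approximately a 71.7% chance that X falls in this range.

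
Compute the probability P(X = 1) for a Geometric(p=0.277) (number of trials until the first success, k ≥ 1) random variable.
0.277000

We have X ~ Geometric(p=0.277) (number of trials until the first success, k ≥ 1).

For a Geometric distribution, the PMF gives us the probability of each outcome.

Using the PMF formula:
P(X = 1) = 0.277000

Rounded to 4 decimal places: 0.2770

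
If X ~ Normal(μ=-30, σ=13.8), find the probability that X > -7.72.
0.053210

We have X ~ Normal(μ=-30, σ=13.8).

P(X > -7.72) = 1 - P(X ≤ -7.72)
                = 1 - F(-7.72)
                = 1 - 0.946790
                = 0.053210

So there's approximately a 5.3% chance that X exceeds -7.72.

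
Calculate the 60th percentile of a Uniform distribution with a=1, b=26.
16.0000

We have X ~ Uniform(a=1, b=26).

We want to find x such that P(X ≤ x) = 0.6.

This is the 60th percentile, which means 60% of values fall below this point.

Using the inverse CDF (quantile function):
x = F⁻¹(0.6) = 16.0000

Verification: P(X ≤ 16.0000) = 0.6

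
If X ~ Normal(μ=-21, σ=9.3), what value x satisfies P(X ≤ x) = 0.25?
-27.2728

We have X ~ Normal(μ=-21, σ=9.3).

We want to find x such that P(X ≤ x) = 0.25.

This is the 25th percentile, which means 25% of values fall below this point.

Using the inverse CDF (quantile function):
x = F⁻¹(0.25) = -27.2728

Verification: P(X ≤ -27.2728) = 0.25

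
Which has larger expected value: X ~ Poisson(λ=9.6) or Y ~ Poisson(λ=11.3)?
Y has larger mean (11.3000 > 9.6000)

Compute the expected value for each distribution:

X ~ Poisson(λ=9.6):
E[X] = 9.6000

Y ~ Poisson(λ=11.3):
E[Y] = 11.3000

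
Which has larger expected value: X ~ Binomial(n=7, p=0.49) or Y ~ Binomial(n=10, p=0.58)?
Y has larger mean (5.8000 > 3.4300)

Compute the expected value for each distribution:

X ~ Binomial(n=7, p=0.49):
E[X] = 3.4300

Y ~ Binomial(n=10, p=0.58):
E[Y] = 5.8000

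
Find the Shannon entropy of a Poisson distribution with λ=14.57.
2.7525 nats

We have X ~ Poisson(λ=14.57).

The Shannon entropy measures the uncertainty or information content of the distribution.

For a Poisson distribution with λ=14.57:
H(X) = 2.7525 nats

(In bits, this would be 3.9710 bits.)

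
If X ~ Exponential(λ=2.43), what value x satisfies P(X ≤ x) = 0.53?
0.3107

We have X ~ Exponential(λ=2.43).

We want to find x such that P(X ≤ x) = 0.53.

This is the 53rd percentile, which means 53% of values fall below this point.

Using the inverse CDF (quantile function):
x = F⁻¹(0.53) = 0.3107

Verification: P(X ≤ 0.3107) = 0.53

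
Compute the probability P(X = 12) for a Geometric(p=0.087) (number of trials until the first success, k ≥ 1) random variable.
0.031967

We have X ~ Geometric(p=0.087) (number of trials until the first success, k ≥ 1).

For a Geometric distribution, the PMF gives us the probability of each outcome.

Using the PMF formula:
P(X = 12) = 0.031967

Rounded to 4 decimal places: 0.0320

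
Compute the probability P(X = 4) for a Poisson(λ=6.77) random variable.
0.100455

We have X ~ Poisson(λ=6.77).

For a Poisson distribution, the PMF gives us the probability of each outcome.

Using the PMF formula:
P(X = 4) = 0.100455

Rounded to 4 decimal places: 0.1005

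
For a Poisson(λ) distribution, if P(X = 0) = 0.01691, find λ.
λ = 4.0799

For a Poisson(λ) distribution, the PMF at 0 is:
P(X = 0) = λ^0 e^(-λ) / 0! = e^(-λ)

Given P(X = 0) = 0.01691:
e^(-λ) = 0.01691
-λ = ln(0.01691)
λ = -ln(0.01691) = 4.0799

Verification: e^(-4.0799) = 0.01691 ✓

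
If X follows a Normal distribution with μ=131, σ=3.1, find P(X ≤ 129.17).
0.277487

We have X ~ Normal(μ=131, σ=3.1).

The CDF gives us P(X ≤ k).

Using the CDF:
P(X ≤ 129.17) = 0.277487

This means there's approximately a 27.7% chance that X is at most 129.17.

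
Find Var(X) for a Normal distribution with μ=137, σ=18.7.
349.6900

We have X ~ Normal(μ=137, σ=18.7).

For a Normal distribution with μ=137, σ=18.7:
Var(X) = 349.6900

The variance measures the spread of the distribution around the mean.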